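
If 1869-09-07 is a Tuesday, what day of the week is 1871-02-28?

Day-of-year of September 7, 1869: 250.
Day-of-year of February 28, 1871: 59.
1869 has 365 days, so 365 − 250 = 115 days remain in 1869.
Full years: 1870: 365. Sum = 365.
Total: 115 + 365 + 59 = 539 days.
539 is a multiple of 7, so 1871-02-28 falls on the same weekday: Tuesday.

Tuesday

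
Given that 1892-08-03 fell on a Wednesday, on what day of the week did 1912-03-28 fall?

From August 3, 1892 to August 3, 1911: 19 years, of which 3 contain a Feb 29 — 16×365 + 3×366 = 6938 days.
(1900 is not a leap year (divisible by 100 but not 400).)
August 1911: 31 − 3 = 28 days remain.
Then September (30), October (31), November (30), December (31), January (31), February 1912 (29): 30 + 31 + 30 + 31 + 31 + 29 = 182 days.
March 1–28, 1912: 28 days.
Residual: 238 days.
Total: 7176 days.
7176 mod 7 = 1, so 1 day after Wednesday is Thursday.

Thursday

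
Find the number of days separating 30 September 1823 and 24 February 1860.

13296

Day-of-year of September 30, 1823: 273.
Day-of-year of February 24, 1860: 55.
1823 has 365 days, so 365 − 273 = 92 days remain in 1823.
Full years 1824–1859: 27 common + 9 leap = 27×365 + 9×366 = 13149 days.
Total: 92 + 13149 + 55 = 13296 days.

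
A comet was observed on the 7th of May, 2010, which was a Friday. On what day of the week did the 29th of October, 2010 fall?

Friday

May 2010: 31 − 7 = 24 days remain.
Then June (30), July (31), August (31), September (30): 30 + 31 + 31 + 30 = 122 days.
October 1–29, 2010: 29 days.
Total: 24 + 122 + 29 = 175 days.
175 is a multiple of 7, so the 29th of October, 2010 falls on the same weekday: Friday.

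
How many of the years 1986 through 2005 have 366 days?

Years divisible by 4 in [1986, 2005]: 1988, 1992, 1996, 2000, 2004.
2000 is divisible by 400, so still leap.
No century exceptions apply. Count: 5.

5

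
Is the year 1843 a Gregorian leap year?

1843 is not a leap year.

No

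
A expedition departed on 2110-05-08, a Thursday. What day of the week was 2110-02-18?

Count forward from the earlier date (February 18, 2110) to the later (May 8, 2110):
February 2110: 28 − 18 = 10 days remain (2110 is not a leap year, so February has 28 days).
Then March (31), April (30): 31 + 30 = 61 days.
May 1–8, 2110: 8 days.
Total: 10 + 61 + 8 = 79 days.
79 mod 7 = 2, so 2 days before Thursday is Tuesday.

Tuesday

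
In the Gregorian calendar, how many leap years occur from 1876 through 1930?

Years divisible by 4: 1876, 1880, …, 1928 — 14 in all.
Of these, 1900 is divisible by 100 but not 400, so not leap.
Leap years: 14 − 1 = 13.

13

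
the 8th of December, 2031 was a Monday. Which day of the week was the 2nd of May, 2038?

December 8, 2031 → December 8, 2032: 366 days (2032 is a leap year).
December 8, 2032 → December 8, 2033: 365 days.
December 8, 2033 → December 8, 2034: 365 days.
December 8, 2034 → December 8, 2035: 365 days.
December 8, 2035 → December 8, 2036: 366 days (2036 is a leap year).
December 8, 2036 → December 8, 2037: 365 days.
December 2037: 31 − 8 = 23 days remain.
Then January (31), February 2038 (28), March (31), April (30): 31 + 28 + 31 + 30 = 120 days.
May 1–2, 2038: 2 days.
Residual: 145 days.
Total: 2337 days.
2337 mod 7 = 6, so 6 days after Monday is Sunday.

Sunday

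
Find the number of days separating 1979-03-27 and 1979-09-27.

March 1979: 31 − 27 = 4 days remain.
Then April (30), May (31), June (30), July (31), August (31): 30 + 31 + 30 + 31 + 31 = 153 days.
September 1–27, 1979: 27 days.
Total: 4 + 153 + 27 = 184 days.

184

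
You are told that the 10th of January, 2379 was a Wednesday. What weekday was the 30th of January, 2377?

Count forward from the earlier date (January 30, 2377) to the later (January 10, 2379):
Day-of-year of January 30, 2377: 30.
Day-of-year of January 10, 2379: 10.
2377 has 365 days, so 365 − 30 = 335 days remain in 2377.
Full years: 2378: 365. Sum = 365.
Total: 335 + 365 + 10 = 710 days.
710 mod 7 = 3, so 3 days before Wednesday is Sunday.

Sunday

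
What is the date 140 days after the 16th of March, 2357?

the 3rd of August, 2357

Count 140 days after March 16, 2357:
March 2357: 31 − 16 = 15 days remain.
Then April (30), May (31), June (30), July (31): 30 + 31 + 30 + 31 = 122 days.
August 1–3, 2357: 3 days.
Total: 15 + 122 + 3 = 140 days.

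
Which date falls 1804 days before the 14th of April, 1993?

the 6th of May, 1988

Count 1804 days before April 14, 1993:
May 6, 1988 → May 6, 1989: 365 days.
May 6, 1989 → May 6, 1990: 365 days.
May 6, 1990 → May 6, 1991: 365 days.
May 6, 1991 → May 6, 1992: 366 days (1992 is a leap year).
May 1992: 31 − 6 = 25 days remain.
Then 10 full months totalling 304 days.
April 1–14, 1993: 14 days.
Residual: 343 days.
Total: 1804 days.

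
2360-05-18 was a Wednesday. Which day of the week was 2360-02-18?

Count forward from the earlier date (February 18, 2360) to the later (May 18, 2360):
February 2360: 29 − 18 = 11 days remain (2360 is a leap year, so February has 29 days).
Then March (31), April (30): 31 + 30 = 61 days.
May 1–18, 2360: 18 days.
Total: 11 + 61 + 18 = 90 days.
90 mod 7 = 6, so 6 days before Wednesday is Thursday.

Thursday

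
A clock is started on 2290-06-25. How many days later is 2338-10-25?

From June 25, 2290 to June 25, 2338: 48 years, of which 11 contain a Feb 29 — 37×365 + 11×366 = 17531 days.
(2300 is not a leap year (divisible by 100 but not 400).)
June 2338: 30 − 25 = 5 days remain.
Then July (31), August (31), September (30): 31 + 31 + 30 = 92 days.
October 1–25, 2338: 25 days.
Residual: 122 days.
Total: 17653 days.

17653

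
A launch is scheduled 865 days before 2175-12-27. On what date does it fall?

2173-08-14

Count 865 days before December 27, 2175:
August 14, 2173 → August 14, 2174: 365 days.
August 14, 2174 → August 14, 2175: 365 days.
August 2175: 31 − 14 = 17 days remain.
Then September (30), October (31), November (30): 30 + 31 + 30 = 91 days.
December 1–27, 2175: 27 days.
Residual: 135 days.
Total: 865 days.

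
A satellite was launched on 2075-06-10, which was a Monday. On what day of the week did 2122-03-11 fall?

Day-of-year of June 10, 2075: 161.
Day-of-year of March 11, 2122: 70.
2075 has 365 days, so 365 − 161 = 204 days remain in 2075.
Full years 2076–2121: 35 common + 11 leap = 35×365 + 11×366 = 16801 days.
Total: 204 + 16801 + 70 = 17075 days.
17075 mod 7 = 2, so 2 days after Monday is Wednesday.

Wednesday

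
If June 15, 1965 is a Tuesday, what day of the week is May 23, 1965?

Count forward from the earlier date (May 23, 1965) to the later (June 15, 1965):
May 1965: 31 − 23 = 8 days remain.
June 1–15, 1965: 15 days.
Total: 8 + 15 = 23 days.
23 mod 7 = 2, so 2 days before Tuesday is Sunday.

Sunday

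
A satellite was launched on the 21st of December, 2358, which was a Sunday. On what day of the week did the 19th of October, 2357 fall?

Count forward from the earlier date (October 19, 2357) to the later (December 21, 2358):
October 19, 2357 → October 19, 2358: 365 days.
October 2358: 31 − 19 = 12 days remain.
Then November (30): 30 days.
December 1–21, 2358: 21 days.
Residual: 63 days.
Total: 428 days.
428 mod 7 = 1, so 1 day before Sunday is Saturday.

Saturday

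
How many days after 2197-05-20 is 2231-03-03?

12339

Day-of-year of May 20, 2197: 140.
Day-of-year of March 3, 2231: 62.
2197 has 365 days, so 365 − 140 = 225 days remain in 2197.
Full years 2198–2230: 26 common + 7 leap = 26×365 + 7×366 = 12052 days.
Total: 225 + 12052 + 62 = 12339 days.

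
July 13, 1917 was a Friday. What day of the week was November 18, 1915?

Count forward from the earlier date (November 18, 1915) to the later (July 13, 1917):
Day-of-year of November 18, 1915: 322.
Day-of-year of July 13, 1917: 194.
1915 has 365 days, so 365 − 322 = 43 days remain in 1915.
Full years: 1916: 366. Sum = 366.
Total: 43 + 366 + 194 = 603 days.
603 mod 7 = 1, so 1 day before Friday is Thursday.

Thursday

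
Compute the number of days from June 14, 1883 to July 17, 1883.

33

June 1883: 30 − 14 = 16 days remain.
July 1–17, 1883: 17 days.
Total: 16 + 17 = 33 days.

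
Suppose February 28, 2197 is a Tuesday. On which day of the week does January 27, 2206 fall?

Day-of-year of February 28, 2197: 59.
Day-of-year of January 27, 2206: 27.
2197 has 365 days, so 365 − 59 = 306 days remain in 2197.
Full years 2198–2205: 7 common + 1 leap = 7×365 + 1×366 = 2921 days.
Total: 306 + 2921 + 27 = 3254 days.
3254 mod 7 = 6, so 6 days after Tuesday is Monday.

Monday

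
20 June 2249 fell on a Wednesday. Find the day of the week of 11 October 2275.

From June 20, 2249 to June 20, 2275: 26 years, of which 6 contain a Feb 29 — 20×365 + 6×366 = 9496 days.
June 2275: 30 − 20 = 10 days remain.
Then July (31), August (31), September (30): 31 + 31 + 30 = 92 days.
October 1–11, 2275: 11 days.
Residual: 113 days.
Total: 9609 days.
9609 mod 7 = 5, so 5 days after Wednesday is Monday.

Monday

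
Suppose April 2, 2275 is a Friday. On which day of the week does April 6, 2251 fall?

Count forward from the earlier date (April 6, 2251) to the later (April 2, 2275):
From April 6, 2251 to April 6, 2274: 23 years, of which 6 contain a Feb 29 — 17×365 + 6×366 = 8401 days.
April 2274: 30 − 6 = 24 days remain.
Then 11 full months totalling 335 days.
April 1–2, 2275: 2 days.
Residual: 361 days.
Total: 8762 days.
8762 mod 7 = 5, so 5 days before Friday is Sunday.

Sunday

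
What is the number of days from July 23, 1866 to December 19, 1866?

149

July 1866: 31 − 23 = 8 days remain.
Then August (31), September (30), October (31), November (30): 31 + 30 + 31 + 30 = 122 days.
December 1–19, 1866: 19 days.
Total: 8 + 122 + 19 = 149 days.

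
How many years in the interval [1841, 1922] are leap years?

19

Years divisible by 4: 1844, 1848, …, 1920 — 20 in all.
Of these, 1900 is divisible by 100 but not 400, so not leap.
Leap years: 20 − 1 = 19.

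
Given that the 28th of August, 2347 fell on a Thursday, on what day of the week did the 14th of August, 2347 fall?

Count forward from the earlier date (August 14, 2347) to the later (August 28, 2347):
Within August 2347: 28 − 14 = 14 days.
14 is a multiple of 7, so the 14th of August, 2347 falls on the same weekday: Thursday.

Thursday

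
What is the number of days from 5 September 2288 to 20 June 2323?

Day-of-year of September 5, 2288: 249.
Day-of-year of June 20, 2323: 171.
2288 has 366 days, so 366 − 249 = 117 days remain in 2288.
Full years 2289–2322: 27 common + 7 leap = 27×365 + 7×366 = 12417 days.
Total: 117 + 12417 + 171 = 12705 days.

12705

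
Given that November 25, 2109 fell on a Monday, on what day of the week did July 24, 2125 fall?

From November 25, 2109 to November 25, 2124: 15 years, of which 4 contain a Feb 29 — 11×365 + 4×366 = 5479 days.
November 2124: 30 − 25 = 5 days remain.
Then December (31), January (31), February 2125 (28), March (31), April (30), May (31), June (30): 31 + 31 + 28 + 31 + 30 + 31 + 30 = 212 days.
July 1–24, 2125: 24 days.
Residual: 241 days.
Total: 5720 days.
5720 mod 7 = 1, so 1 day after Monday is Tuesday.

Tuesday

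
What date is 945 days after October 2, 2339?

May 4, 2342

Count 945 days after October 2, 2339:
Day-of-year of October 2, 2339: 275.
Day-of-year of May 4, 2342: 124.
2339 has 365 days, so 365 − 275 = 90 days remain in 2339.
Full years: 2340: 366; 2341: 365. Sum = 731.
Total: 90 + 731 + 124 = 945 days.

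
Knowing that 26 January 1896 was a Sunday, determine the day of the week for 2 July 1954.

Friday

Day-of-year of January 26, 1896: 26.
Day-of-year of July 2, 1954: 183.
1896 has 366 days, so 366 − 26 = 340 days remain in 1896.
Full years 1897–1953: 44 common + 13 leap = 44×365 + 13×366 = 20818 days.
Total: 340 + 20818 + 183 = 21341 days.
21341 mod 7 = 5, so 5 days after Sunday is Friday.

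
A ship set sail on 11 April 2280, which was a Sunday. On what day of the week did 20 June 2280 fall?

Sunday

April 2280: 30 − 11 = 19 days remain.
Then May (31): 31 days.
June 1–20, 2280: 20 days.
Total: 19 + 31 + 20 = 70 days.
70 is a multiple of 7, so 20 June 2280 falls on the same weekday: Sunday.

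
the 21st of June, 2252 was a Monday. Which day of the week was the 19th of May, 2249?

Saturday

Count forward from the earlier date (May 19, 2249) to the later (June 21, 2252):
May 19, 2249 → May 19, 2250: 365 days.
May 19, 2250 → May 19, 2251: 365 days.
May 19, 2251 → May 19, 2252: 366 days (2252 is a leap year).
May 2252: 31 − 19 = 12 days remain.
June 1–21, 2252: 21 days.
Residual: 33 days.
Total: 1129 days.
1129 mod 7 = 2, so 2 days before Monday is Saturday.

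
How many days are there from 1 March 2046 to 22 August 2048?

905

March 2046: 31 − 1 = 30 days remain.
Then 28 full months totalling 853 days.
August 1–22, 2048: 22 days.
Total: 30 + 853 + 22 = 905 days.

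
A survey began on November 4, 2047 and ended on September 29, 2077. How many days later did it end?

From November 4, 2047 to November 4, 2076: 29 years, of which 8 contain a Feb 29 — 21×365 + 8×366 = 10593 days.
November 2076: 30 − 4 = 26 days remain.
Then 9 full months totalling 274 days.
September 1–29, 2077: 29 days.
Residual: 329 days.
Total: 10922 days.

10922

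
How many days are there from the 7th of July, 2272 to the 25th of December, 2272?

July 2272: 31 − 7 = 24 days remain.
Then August (31), September (30), October (31), November (30): 31 + 30 + 31 + 30 = 122 days.
December 1–25, 2272: 25 days.
Total: 24 + 122 + 25 = 171 days.

171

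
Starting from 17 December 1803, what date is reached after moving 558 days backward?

7 June 1802

Count 558 days before December 17, 1803:
June 1802: 30 − 7 = 23 days remain.
Then 17 full months totalling 518 days.
December 1–17, 1803: 17 days.
Total: 23 + 518 + 17 = 558 days.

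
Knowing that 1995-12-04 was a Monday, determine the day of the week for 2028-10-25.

From December 4, 1995 to December 4, 2027: 32 years, of which 8 contain a Feb 29 — 24×365 + 8×366 = 11688 days.
(2000 is a leap year (divisible by 400).)
December 2027: 31 − 4 = 27 days remain.
Then 9 full months totalling 274 days.
October 1–25, 2028: 25 days.
Residual: 326 days.
Total: 12014 days.
12014 mod 7 = 2, so 2 days after Monday is Wednesday.

Wednesday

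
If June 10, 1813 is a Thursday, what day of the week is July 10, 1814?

Sunday

June 1813: 30 − 10 = 20 days remain.
Then 12 full months totalling 365 days.
July 1–10, 1814: 10 days.
Total: 20 + 365 + 10 = 395 days.
395 mod 7 = 3, so 3 days after Thursday is Sunday.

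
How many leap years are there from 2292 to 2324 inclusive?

Years divisible by 4 in [2292, 2324]: 2292, 2296, 2300, 2304, 2308, 2312, 2316, 2320, 2324.
Of these, 2300 is divisible by 100 but not 400, so not leap.
Leap years: 9 − 1 = 8.

8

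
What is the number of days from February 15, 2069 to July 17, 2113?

16222

From February 15, 2069 to February 15, 2113: 44 years, of which 10 contain a Feb 29 — 34×365 + 10×366 = 16070 days.
(2100 is not a leap year (divisible by 100 but not 400).)
February 2113: 28 − 15 = 13 days remain (2113 is not a leap year, so February has 28 days).
Then March (31), April (30), May (31), June (30): 31 + 30 + 31 + 30 = 122 days.
July 1–17, 2113: 17 days.
Residual: 152 days.
Total: 16222 days.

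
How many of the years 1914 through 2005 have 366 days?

23

Years divisible by 4: 1916, 1920, …, 2004 — 23 in all.
2000 is divisible by 400, so still leap.
No century exceptions apply. Count: 23.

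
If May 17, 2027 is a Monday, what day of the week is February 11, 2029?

Day-of-year of May 17, 2027: 137.
Day-of-year of February 11, 2029: 42.
2027 has 365 days, so 365 − 137 = 228 days remain in 2027.
Full years: 2028: 366. Sum = 366.
Total: 228 + 366 + 42 = 636 days.
636 mod 7 = 6, so 6 days after Monday is Sunday.

Sunday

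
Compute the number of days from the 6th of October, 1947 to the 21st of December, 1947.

76

October 1947: 31 − 6 = 25 days remain.
Then November (30): 30 days.
December 1–21, 1947: 21 days.
Total: 25 + 30 + 21 = 76 days.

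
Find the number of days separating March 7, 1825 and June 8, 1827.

823

March 1825: 31 − 7 = 24 days remain.
Then 26 full months totalling 791 days.
June 1–8, 1827: 8 days.
Total: 24 + 791 + 8 = 823 days.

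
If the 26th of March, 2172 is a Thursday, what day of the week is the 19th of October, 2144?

Monday

Count forward from the earlier date (October 19, 2144) to the later (March 26, 2172):
Day-of-year of October 19, 2144: 293.
Day-of-year of March 26, 2172: 86.
2144 has 366 days, so 366 − 293 = 73 days remain in 2144.
Full years 2145–2171: 21 common + 6 leap = 21×365 + 6×366 = 9861 days.
Total: 73 + 9861 + 86 = 10020 days.
10020 mod 7 = 3, so 3 days before Thursday is Monday.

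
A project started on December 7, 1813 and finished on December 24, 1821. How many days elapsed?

2939

Day-of-year of December 7, 1813: 341.
Day-of-year of December 24, 1821: 358.
1813 has 365 days, so 365 − 341 = 24 days remain in 1813.
Full years 1814–1820: 5 common + 2 leap = 5×365 + 2×366 = 2557 days.
Total: 24 + 2557 + 358 = 2939 days.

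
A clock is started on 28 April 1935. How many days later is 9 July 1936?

Day-of-year of April 28, 1935: 118.
Day-of-year of July 9, 1936: 191.
1935 has 365 days, so 365 − 118 = 247 days remain in 1935.
Total: 247 + 191 = 438 days.

438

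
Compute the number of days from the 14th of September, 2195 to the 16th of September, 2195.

Within September 2195: 16 − 14 = 2 days.

2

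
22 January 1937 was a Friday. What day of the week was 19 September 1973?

Wednesday

Day-of-year of January 22, 1937: 22.
Day-of-year of September 19, 1973: 262.
1937 has 365 days, so 365 − 22 = 343 days remain in 1937.
Full years 1938–1972: 26 common + 9 leap = 26×365 + 9×366 = 12784 days.
Total: 343 + 12784 + 262 = 13389 days.
13389 mod 7 = 5, so 5 days after Friday is Wednesday.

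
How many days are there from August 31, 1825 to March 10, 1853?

10053

From August 31, 1825 to August 31, 1852: 27 years, of which 7 contain a Feb 29 — 20×365 + 7×366 = 9862 days.
August 1852: 31 − 31 = 0 days remain.
Then September (30), October (31), November (30), December (31), January (31), February 1853 (28): 30 + 31 + 30 + 31 + 31 + 28 = 181 days.
March 1–10, 1853: 10 days.
Residual: 191 days.
Total: 10053 days.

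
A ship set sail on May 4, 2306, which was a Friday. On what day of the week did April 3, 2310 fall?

Sunday

May 4, 2306 → May 4, 2307: 365 days.
May 4, 2307 → May 4, 2308: 366 days (2308 is a leap year).
May 4, 2308 → May 4, 2309: 365 days.
May 2309: 31 − 4 = 27 days remain.
Then 10 full months totalling 304 days.
April 1–3, 2310: 3 days.
Residual: 334 days.
Total: 1430 days.
1430 mod 7 = 2, so 2 days after Friday is Sunday.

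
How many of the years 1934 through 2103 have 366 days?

Years divisible by 4: 1936, 1940, …, 2100 — 42 in all.
Of these, 2100 is divisible by 100 but not 400, so not leap.
2000 is divisible by 400, so still leap.
Leap years: 42 − 1 = 41.

41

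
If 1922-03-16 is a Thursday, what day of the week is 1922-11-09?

March 1922: 31 − 16 = 15 days remain.
Then April (30), May (31), June (30), July (31), August (31), September (30), October (31): 30 + 31 + 30 + 31 + 31 + 30 + 31 = 214 days.
November 1–9, 1922: 9 days.
Total: 15 + 214 + 9 = 238 days.
238 is a multiple of 7, so 1922-11-09 falls on the same weekday: Thursday.

Thursday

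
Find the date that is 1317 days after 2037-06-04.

2041-01-11

Count 1317 days after June 4, 2037:
June 4, 2037 → June 4, 2038: 365 days.
June 4, 2038 → June 4, 2039: 365 days.
June 4, 2039 → June 4, 2040: 366 days (2040 is a leap year).
June 2040: 30 − 4 = 26 days remain.
Then July (31), August (31), September (30), October (31), November (30), December (31): 31 + 31 + 30 + 31 + 30 + 31 = 184 days.
January 1–11, 2041: 11 days.
Residual: 221 days.
Total: 1317 days.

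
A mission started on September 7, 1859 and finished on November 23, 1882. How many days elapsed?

From September 7, 1859 to September 7, 1882: 23 years, of which 6 contain a Feb 29 — 17×365 + 6×366 = 8401 days.
September 1882: 30 − 7 = 23 days remain.
Then October (31): 31 days.
November 1–23, 1882: 23 days.
Residual: 77 days.
Total: 8478 days.

8478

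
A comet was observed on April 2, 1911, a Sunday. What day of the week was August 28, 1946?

Wednesday

From April 2, 1911 to April 2, 1946: 35 years, of which 9 contain a Feb 29 — 26×365 + 9×366 = 12784 days.
April 1946: 30 − 2 = 28 days remain.
Then May (31), June (30), July (31): 31 + 30 + 31 = 92 days.
August 1–28, 1946: 28 days.
Residual: 148 days.
Total: 12932 days.
12932 mod 7 = 3, so 3 days after Sunday is Wednesday.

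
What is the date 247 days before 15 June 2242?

11 October 2241

Count 247 days before June 15, 2242:
October 2241: 31 − 11 = 20 days remain.
Then November (30), December (31), January (31), February 2242 (28), March (31), April (30), May (31): 30 + 31 + 31 + 28 + 31 + 30 + 31 = 212 days.
June 1–15, 2242: 15 days.
Residual: 247 days.
Total: 247 days.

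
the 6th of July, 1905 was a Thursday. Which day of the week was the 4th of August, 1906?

July 6, 1905 → July 6, 1906: 365 days.
July 1906: 31 − 6 = 25 days remain.
August 1–4, 1906: 4 days.
Residual: 29 days.
Total: 394 days.
394 mod 7 = 2, so 2 days after Thursday is Saturday.

Saturday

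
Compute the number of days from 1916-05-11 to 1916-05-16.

5

Within May 1916: 16 − 11 = 5 days.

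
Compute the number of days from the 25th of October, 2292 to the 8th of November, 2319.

9874

Day-of-year of October 25, 2292: 299.
Day-of-year of November 8, 2319: 312.
2292 has 366 days, so 366 − 299 = 67 days remain in 2292.
Full years 2293–2318: 21 common + 5 leap = 21×365 + 5×366 = 9495 days.
Total: 67 + 9495 + 312 = 9874 days.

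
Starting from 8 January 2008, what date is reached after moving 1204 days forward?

26 April 2011

Count 1204 days after January 8, 2008:
Day-of-year of January 8, 2008: 8.
Day-of-year of April 26, 2011: 116.
2008 has 366 days, so 366 − 8 = 358 days remain in 2008.
Full years: 2009: 365; 2010: 365. Sum = 730.
Total: 358 + 730 + 116 = 1204 days.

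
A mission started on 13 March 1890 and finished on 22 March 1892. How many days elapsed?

740

Day-of-year of March 13, 1890: 72.
Day-of-year of March 22, 1892: 82.
1890 has 365 days, so 365 − 72 = 293 days remain in 1890.
Full years: 1891: 365. Sum = 365.
Total: 293 + 365 + 82 = 740 days.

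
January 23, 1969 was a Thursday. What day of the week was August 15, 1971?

Sunday

January 23, 1969 → January 23, 1970: 365 days.
January 23, 1970 → January 23, 1971: 365 days.
January 1971: 31 − 23 = 8 days remain.
Then February 1971 (28), March (31), April (30), May (31), June (30), July (31): 28 + 31 + 30 + 31 + 30 + 31 = 181 days.
August 1–15, 1971: 15 days.
Residual: 204 days.
Total: 934 days.
934 mod 7 = 3, so 3 days after Thursday is Sunday.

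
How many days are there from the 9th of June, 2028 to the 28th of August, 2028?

80

June 2028: 30 − 9 = 21 days remain.
Then July (31): 31 days.
August 1–28, 2028: 28 days.
Total: 21 + 31 + 28 = 80 days.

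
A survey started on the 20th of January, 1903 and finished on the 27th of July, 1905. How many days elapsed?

919

Day-of-year of January 20, 1903: 20.
Day-of-year of July 27, 1905: 208.
1903 has 365 days, so 365 − 20 = 345 days remain in 1903.
Full years: 1904: 366. Sum = 366.
Total: 345 + 366 + 208 = 919 days.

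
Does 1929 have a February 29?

No

1929 is not a leap year.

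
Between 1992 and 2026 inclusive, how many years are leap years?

9

Years divisible by 4 in [1992, 2026]: 1992, 1996, 2000, 2004, 2008, 2012, 2016, 2020, 2024.
2000 is divisible by 400, so still leap.
No century exceptions apply. Count: 9.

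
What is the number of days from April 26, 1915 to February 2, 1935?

7222

From April 26, 1915 to April 26, 1934: 19 years, of which 5 contain a Feb 29 — 14×365 + 5×366 = 6940 days.
April 1934: 30 − 26 = 4 days remain.
Then 9 full months totalling 276 days.
February 1–2, 1935: 2 days (1935 is not a leap year).
Residual: 282 days.
Total: 7222 days.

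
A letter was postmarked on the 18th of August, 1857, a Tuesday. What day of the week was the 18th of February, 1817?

Count forward from the earlier date (February 18, 1817) to the later (August 18, 1857):
Day-of-year of February 18, 1817: 49.
Day-of-year of August 18, 1857: 230.
1817 has 365 days, so 365 − 49 = 316 days remain in 1817.
Full years 1818–1856: 29 common + 10 leap = 29×365 + 10×366 = 14245 days.
Total: 316 + 14245 + 230 = 14791 days.
14791 is a multiple of 7, so the 18th of February, 1817 falls on the same weekday: Tuesday.

Tuesday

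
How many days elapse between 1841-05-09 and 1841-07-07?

59

May 1841: 31 − 9 = 22 days remain.
Then June (30): 30 days.
July 1–7, 1841: 7 days.
Total: 22 + 30 + 7 = 59 days.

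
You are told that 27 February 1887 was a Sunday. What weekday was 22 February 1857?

Sunday

Count forward from the earlier date (February 22, 1857) to the later (February 27, 1887):
Day-of-year of February 22, 1857: 53.
Day-of-year of February 27, 1887: 58.
1857 has 365 days, so 365 − 53 = 312 days remain in 1857.
Full years 1858–1886: 22 common + 7 leap = 22×365 + 7×366 = 10592 days.
Total: 312 + 10592 + 58 = 10962 days.
10962 is a multiple of 7, so 22 February 1857 falls on the same weekday: Sunday.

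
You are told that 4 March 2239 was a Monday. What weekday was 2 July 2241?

Friday

Day-of-year of March 4, 2239: 63.
Day-of-year of July 2, 2241: 183.
2239 has 365 days, so 365 − 63 = 302 days remain in 2239.
Full years: 2240: 366. Sum = 366.
Total: 302 + 366 + 183 = 851 days.
851 mod 7 = 4, so 4 days after Monday is Friday.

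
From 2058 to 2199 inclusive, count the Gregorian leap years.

Years divisible by 4: 2060, 2064, …, 2196 — 35 in all.
Of these, 2100 is divisible by 100 but not 400, so not leap.
Leap years: 35 − 1 = 34.

34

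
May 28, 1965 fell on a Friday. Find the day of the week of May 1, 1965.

Saturday

Count forward from the earlier date (May 1, 1965) to the later (May 28, 1965):
Within May 1965: 28 − 1 = 27 days.
27 mod 7 = 6, so 6 days before Friday is Saturday.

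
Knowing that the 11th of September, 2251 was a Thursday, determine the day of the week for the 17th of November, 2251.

September 2251: 30 − 11 = 19 days remain.
Then October (31): 31 days.
November 1–17, 2251: 17 days.
Total: 19 + 31 + 17 = 67 days.
67 mod 7 = 4, so 4 days after Thursday is Monday.

Monday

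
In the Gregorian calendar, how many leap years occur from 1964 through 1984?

Years divisible by 4 in [1964, 1984]: 1964, 1968, 1972, 1976, 1980, 1984.
No century exceptions apply. Count: 6.

6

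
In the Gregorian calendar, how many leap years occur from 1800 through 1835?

8

Years divisible by 4 in [1800, 1835]: 1800, 1804, 1808, 1812, 1816, 1820, 1824, 1828, 1832.
Of these, 1800 is divisible by 100 but not 400, so not leap.
Leap years: 9 − 1 = 8.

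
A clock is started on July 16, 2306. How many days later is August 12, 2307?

July 2306: 31 − 16 = 15 days remain.
Then 12 full months totalling 365 days.
August 1–12, 2307: 12 days.
Total: 15 + 365 + 12 = 392 days.

392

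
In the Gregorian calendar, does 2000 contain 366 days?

Yes

2000 is a leap year (divisible by 400).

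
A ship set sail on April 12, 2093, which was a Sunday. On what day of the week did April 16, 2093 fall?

Within April 2093: 16 − 12 = 4 days.
4 mod 7 = 4, so 4 days after Sunday is Thursday.

Thursday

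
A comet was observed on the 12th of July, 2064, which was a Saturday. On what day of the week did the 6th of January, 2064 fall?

Sunday

Count forward from the earlier date (January 6, 2064) to the later (July 12, 2064):
January 2064: 31 − 6 = 25 days remain.
Then February 2064 (29), March (31), April (30), May (31), June (30): 29 + 31 + 30 + 31 + 30 = 151 days.
July 1–12, 2064: 12 days.
Total: 25 + 151 + 12 = 188 days.
188 mod 7 = 6, so 6 days before Saturday is Sunday.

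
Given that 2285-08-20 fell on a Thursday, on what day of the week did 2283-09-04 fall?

Tuesday

Count forward from the earlier date (September 4, 2283) to the later (August 20, 2285):
September 4, 2283 → September 4, 2284: 366 days (2284 is a leap year).
September 2284: 30 − 4 = 26 days remain.
Then 10 full months totalling 304 days.
August 1–20, 2285: 20 days.
Residual: 350 days.
Total: 716 days.
716 mod 7 = 2, so 2 days before Thursday is Tuesday.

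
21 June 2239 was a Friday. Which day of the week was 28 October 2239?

Monday

June 2239: 30 − 21 = 9 days remain.
Then July (31), August (31), September (30): 31 + 31 + 30 = 92 days.
October 1–28, 2239: 28 days.
Total: 9 + 92 + 28 = 129 days.
129 mod 7 = 3, so 3 days after Friday is Monday.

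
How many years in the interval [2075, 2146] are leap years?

17

Years divisible by 4: 2076, 2080, …, 2144 — 18 in all.
Of these, 2100 is divisible by 100 but not 400, so not leap.
Leap years: 18 − 1 = 17.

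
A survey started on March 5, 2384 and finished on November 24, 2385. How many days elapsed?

Day-of-year of March 5, 2384: 65.
Day-of-year of November 24, 2385: 328.
2384 has 366 days, so 366 − 65 = 301 days remain in 2384.
Total: 301 + 328 = 629 days.

629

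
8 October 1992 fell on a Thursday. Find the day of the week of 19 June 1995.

Day-of-year of October 8, 1992: 282.
Day-of-year of June 19, 1995: 170.
1992 has 366 days, so 366 − 282 = 84 days remain in 1992.
Full years: 1993: 365; 1994: 365. Sum = 730.
Total: 84 + 730 + 170 = 984 days.
984 mod 7 = 4, so 4 days after Thursday is Monday.

Monday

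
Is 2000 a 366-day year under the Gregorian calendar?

2000 is a leap year (divisible by 400).

Yes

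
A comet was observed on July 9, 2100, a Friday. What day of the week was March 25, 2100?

Thursday

Count forward from the earlier date (March 25, 2100) to the later (July 9, 2100):
March 2100: 31 − 25 = 6 days remain.
Then April (30), May (31), June (30): 30 + 31 + 30 = 91 days.
July 1–9, 2100: 9 days.
Total: 6 + 91 + 9 = 106 days.
106 mod 7 = 1, so 1 day before Friday is Thursday.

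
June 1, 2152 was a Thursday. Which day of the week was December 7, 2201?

Monday

Day-of-year of June 1, 2152: 153.
Day-of-year of December 7, 2201: 341.
2152 has 366 days, so 366 − 153 = 213 days remain in 2152.
Full years 2153–2200: 37 common + 11 leap = 37×365 + 11×366 = 17531 days.
Total: 213 + 17531 + 341 = 18085 days.
18085 mod 7 = 4, so 4 days after Thursday is Monday.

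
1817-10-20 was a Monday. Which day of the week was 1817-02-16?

Sunday

Count forward from the earlier date (February 16, 1817) to the later (October 20, 1817):
February 1817: 28 − 16 = 12 days remain (1817 is not a leap year, so February has 28 days).
Then March (31), April (30), May (31), June (30), July (31), August (31), September (30): 31 + 30 + 31 + 30 + 31 + 31 + 30 = 214 days.
October 1–20, 1817: 20 days.
Total: 12 + 214 + 20 = 246 days.
246 mod 7 = 1, so 1 day before Monday is Sunday.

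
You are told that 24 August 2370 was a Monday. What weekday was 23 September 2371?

Day-of-year of August 24, 2370: 236.
Day-of-year of September 23, 2371: 266.
2370 has 365 days, so 365 − 236 = 129 days remain in 2370.
Total: 129 + 266 = 395 days.
395 mod 7 = 3, so 3 days after Monday is Thursday.

Thursday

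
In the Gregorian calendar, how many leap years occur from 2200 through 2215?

Years divisible by 4 in [2200, 2215]: 2200, 2204, 2208, 2212.
Of these, 2200 is divisible by 100 but not 400, so not leap.
Leap years: 4 − 1 = 3.

3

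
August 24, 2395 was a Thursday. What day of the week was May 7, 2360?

Saturday

Count forward from the earlier date (May 7, 2360) to the later (August 24, 2395):
From May 7, 2360 to May 7, 2395: 35 years, of which 8 contain a Feb 29 — 27×365 + 8×366 = 12783 days.
May 2395: 31 − 7 = 24 days remain.
Then June (30), July (31): 30 + 31 = 61 days.
August 1–24, 2395: 24 days.
Residual: 109 days.
Total: 12892 days.
12892 mod 7 = 5, so 5 days before Thursday is Saturday.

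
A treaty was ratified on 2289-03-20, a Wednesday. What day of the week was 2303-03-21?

Day-of-year of March 20, 2289: 79.
Day-of-year of March 21, 2303: 80.
2289 has 365 days, so 365 − 79 = 286 days remain in 2289.
Full years 2290–2302: 11 common + 2 leap = 11×365 + 2×366 = 4747 days.
Total: 286 + 4747 + 80 = 5113 days.
5113 mod 7 = 3, so 3 days after Wednesday is Saturday.

Saturday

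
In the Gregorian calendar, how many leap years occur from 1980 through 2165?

Years divisible by 4: 1980, 1984, …, 2164 — 47 in all.
Of these, 2100 is divisible by 100 but not 400, so not leap.
2000 is divisible by 400, so still leap.
Leap years: 47 − 1 = 46.

46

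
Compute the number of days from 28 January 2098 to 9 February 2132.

12429

Day-of-year of January 28, 2098: 28.
Day-of-year of February 9, 2132: 40.
2098 has 365 days, so 365 − 28 = 337 days remain in 2098.
Full years 2099–2131: 26 common + 7 leap = 26×365 + 7×366 = 12052 days.
Total: 337 + 12052 + 40 = 12429 days.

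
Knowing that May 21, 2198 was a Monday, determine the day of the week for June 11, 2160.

Wednesday

Count forward from the earlier date (June 11, 2160) to the later (May 21, 2198):
Day-of-year of June 11, 2160: 163.
Day-of-year of May 21, 2198: 141.
2160 has 366 days, so 366 − 163 = 203 days remain in 2160.
Full years 2161–2197: 28 common + 9 leap = 28×365 + 9×366 = 13514 days.
Total: 203 + 13514 + 141 = 13858 days.
13858 mod 7 = 5, so 5 days before Monday is Wednesday.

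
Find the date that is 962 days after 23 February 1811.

12 October 1813

Count 962 days after February 23, 1811:
Day-of-year of February 23, 1811: 54.
Day-of-year of October 12, 1813: 285.
1811 has 365 days, so 365 − 54 = 311 days remain in 1811.
Full years: 1812: 366. Sum = 366.
Total: 311 + 366 + 285 = 962 days.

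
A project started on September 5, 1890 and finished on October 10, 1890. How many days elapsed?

September 1890: 30 − 5 = 25 days remain.
October 1–10, 1890: 10 days.
Total: 25 + 10 = 35 days.

35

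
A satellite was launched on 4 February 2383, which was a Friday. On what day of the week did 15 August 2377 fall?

Monday

Count forward from the earlier date (August 15, 2377) to the later (February 4, 2383):
Day-of-year of August 15, 2377: 227.
Day-of-year of February 4, 2383: 35.
2377 has 365 days, so 365 − 227 = 138 days remain in 2377.
Full years: 2378: 365; 2379: 365; 2380: 366; 2381: 365; 2382: 365. Sum = 1826.
Total: 138 + 1826 + 35 = 1999 days.
1999 mod 7 = 4, so 4 days before Friday is Monday.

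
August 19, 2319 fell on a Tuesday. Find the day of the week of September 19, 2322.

Day-of-year of August 19, 2319: 231.
Day-of-year of September 19, 2322: 262.
2319 has 365 days, so 365 − 231 = 134 days remain in 2319.
Full years: 2320: 366; 2321: 365. Sum = 731.
Total: 134 + 731 + 262 = 1127 days.
1127 is a multiple of 7, so September 19, 2322 falls on the same weekday: Tuesday.

Tuesday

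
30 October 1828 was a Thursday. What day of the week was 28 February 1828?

Count forward from the earlier date (February 28, 1828) to the later (October 30, 1828):
February 1828: 29 − 28 = 1 day remains (1828 is a leap year, so February has 29 days).
Then March (31), April (30), May (31), June (30), July (31), August (31), September (30): 31 + 30 + 31 + 30 + 31 + 31 + 30 = 214 days.
October 1–30, 1828: 30 days.
Total: 1 + 214 + 30 = 245 days.
245 is a multiple of 7, so 28 February 1828 falls on the same weekday: Thursday.

Thursday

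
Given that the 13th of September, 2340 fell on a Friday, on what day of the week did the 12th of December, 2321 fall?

Monday

Count forward from the earlier date (December 12, 2321) to the later (September 13, 2340):
From December 12, 2321 to December 12, 2339: 18 years, of which 4 contain a Feb 29 — 14×365 + 4×366 = 6574 days.
December 2339: 31 − 12 = 19 days remain.
Then January (31), February 2340 (29), March (31), April (30), May (31), June (30), July (31), August (31): 31 + 29 + 31 + 30 + 31 + 30 + 31 + 31 = 244 days.
September 1–13, 2340: 13 days.
Residual: 276 days.
Total: 6850 days.
6850 mod 7 = 4, so 4 days before Friday is Monday.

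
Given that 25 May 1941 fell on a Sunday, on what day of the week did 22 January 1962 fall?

Monday

From May 25, 1941 to May 25, 1961: 20 years, of which 5 contain a Feb 29 — 15×365 + 5×366 = 7305 days.
May 1961: 31 − 25 = 6 days remain.
Then June (30), July (31), August (31), September (30), October (31), November (30), December (31): 30 + 31 + 31 + 30 + 31 + 30 + 31 = 214 days.
January 1–22, 1962: 22 days.
Residual: 242 days.
Total: 7547 days.
7547 mod 7 = 1, so 1 day after Sunday is Monday.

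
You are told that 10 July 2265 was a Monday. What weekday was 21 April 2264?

Thursday

Count forward from the earlier date (April 21, 2264) to the later (July 10, 2265):
April 2264: 30 − 21 = 9 days remain.
Then 14 full months totalling 426 days.
July 1–10, 2265: 10 days.
Total: 9 + 426 + 10 = 445 days.
445 mod 7 = 4, so 4 days before Monday is Thursday.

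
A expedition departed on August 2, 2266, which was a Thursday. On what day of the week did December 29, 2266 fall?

August 2266: 31 − 2 = 29 days remain.
Then September (30), October (31), November (30): 30 + 31 + 30 = 91 days.
December 1–29, 2266: 29 days.
Total: 29 + 91 + 29 = 149 days.
149 mod 7 = 2, so 2 days after Thursday is Saturday.

Saturday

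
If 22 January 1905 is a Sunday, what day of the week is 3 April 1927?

Day-of-year of January 22, 1905: 22.
Day-of-year of April 3, 1927: 93.
1905 has 365 days, so 365 − 22 = 343 days remain in 1905.
Full years 1906–1926: 16 common + 5 leap = 16×365 + 5×366 = 7670 days.
Total: 343 + 7670 + 93 = 8106 days.
8106 is a multiple of 7, so 3 April 1927 falls on the same weekday: Sunday.

Sunday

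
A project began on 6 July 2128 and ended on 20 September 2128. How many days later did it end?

July 2128: 31 − 6 = 25 days remain.
Then August (31): 31 days.
September 1–20, 2128: 20 days.
Total: 25 + 31 + 20 = 76 days.

76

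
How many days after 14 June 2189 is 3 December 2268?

Day-of-year of June 14, 2189: 165.
Day-of-year of December 3, 2268: 338.
2189 has 365 days, so 365 − 165 = 200 days remain in 2189.
Full years 2190–2267: 60 common + 18 leap = 60×365 + 18×366 = 28488 days.
Total: 200 + 28488 + 338 = 29026 days.

29026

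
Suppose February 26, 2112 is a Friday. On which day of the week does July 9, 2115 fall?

Day-of-year of February 26, 2112: 57.
Day-of-year of July 9, 2115: 190.
2112 has 366 days, so 366 − 57 = 309 days remain in 2112.
Full years: 2113: 365; 2114: 365. Sum = 730.
Total: 309 + 730 + 190 = 1229 days.
1229 mod 7 = 4, so 4 days after Friday is Tuesday.

Tuesday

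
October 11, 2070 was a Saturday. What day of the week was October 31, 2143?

From October 11, 2070 to October 11, 2143: 73 years, of which 17 contain a Feb 29 — 56×365 + 17×366 = 26662 days.
(2100 is not a leap year (divisible by 100 but not 400).)
Within October 2143: 31 − 11 = 20 days.
Total: 26682 days.
26682 mod 7 = 5, so 5 days after Saturday is Thursday.

Thursday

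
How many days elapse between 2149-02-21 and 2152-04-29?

February 21, 2149 → February 21, 2150: 365 days.
February 21, 2150 → February 21, 2151: 365 days.
February 21, 2151 → February 21, 2152: 365 days.
February 2152: 29 − 21 = 8 days remain (2152 is a leap year, so February has 29 days).
Then March (31): 31 days.
April 1–29, 2152: 29 days.
Residual: 68 days.
Total: 1163 days.

1163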